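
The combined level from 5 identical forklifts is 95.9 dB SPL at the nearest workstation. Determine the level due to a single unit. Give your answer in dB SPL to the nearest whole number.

89 dB SPL

For N identical incoherent sources L_total = L₁ + 10·log₁₀ N, so L₁ = 95.9 − 10·log₁₀(5) = 95.9 − 6.990.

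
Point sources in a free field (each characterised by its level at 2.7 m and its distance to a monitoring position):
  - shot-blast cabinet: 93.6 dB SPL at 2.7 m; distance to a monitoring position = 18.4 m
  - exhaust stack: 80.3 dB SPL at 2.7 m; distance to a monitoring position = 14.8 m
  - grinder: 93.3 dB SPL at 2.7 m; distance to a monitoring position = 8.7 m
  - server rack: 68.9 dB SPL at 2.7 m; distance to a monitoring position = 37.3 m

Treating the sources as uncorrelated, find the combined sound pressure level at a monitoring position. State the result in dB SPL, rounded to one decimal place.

First find each source's level at the receiver (point-source: −20·log₁₀(r/r_ref)), then combine on an intensity basis.
shot-blast cabinet: 93.6 − 20·log₁₀(18.4/2.7) = 93.6 − 16.67 = 76.93 dB SPL.
exhaust stack: 80.3 − 20·log₁₀(14.8/2.7) = 80.3 − 14.78 = 65.52 dB SPL.
grinder: 93.3 − 20·log₁₀(8.7/2.7) = 93.3 − 10.16 = 83.14 dB SPL.
server rack: 68.9 − 20·log₁₀(37.3/2.7) = 68.9 − 22.81 = 46.09 dB SPL.
Σ 10^(L/10) = 2.589e+08 → L_total = 10·log₁₀(2.589e+08) = 84.13 dB SPL.

84.1 dB SPL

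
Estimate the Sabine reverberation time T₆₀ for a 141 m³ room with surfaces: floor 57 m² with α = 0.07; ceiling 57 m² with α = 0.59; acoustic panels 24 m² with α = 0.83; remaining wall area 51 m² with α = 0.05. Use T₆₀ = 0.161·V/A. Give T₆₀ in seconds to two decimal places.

Total absorption A = 57·0.07 + 57·0.59 + 24·0.83 + 51·0.05 = 60.09 m² sabins.
T₆₀ = 0.161·V/A = 0.161·141/60.09 = 0.378 s.

0.38 s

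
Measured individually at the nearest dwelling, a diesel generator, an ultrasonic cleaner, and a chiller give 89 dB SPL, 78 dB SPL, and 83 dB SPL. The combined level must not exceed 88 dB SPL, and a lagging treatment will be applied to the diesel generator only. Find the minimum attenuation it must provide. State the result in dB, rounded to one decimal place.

3.3 dB

Everything except the diesel generator sums to 10^(78/10) + 10^(83/10) = 2.626e+08 in linear terms, 84.19 dB SPL.
The limit corresponds to 10^(88/10) = 6.310e+08; subtracting the fixed part leaves 3.683e+08 for the diesel generator, i.e. 85.66 dB SPL.
Required insertion loss = 89 − 85.66 = 3.34 dB.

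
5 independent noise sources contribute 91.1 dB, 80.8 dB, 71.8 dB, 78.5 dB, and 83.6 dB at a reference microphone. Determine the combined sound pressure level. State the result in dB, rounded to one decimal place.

92.4 dB

For uncorrelated sources the intensities add, so convert each level to linear form, sum, and take 10·log₁₀ of the total.
Σ 10^(L/10) = 10^(91.1/10) + 10^(80.8/10) + 10^(71.8/10) + 10^(78.5/10) + 10^(83.6/10) = 1.723e+09.
L_total = 10·log₁₀(1.723e+09) = 92.36 dB.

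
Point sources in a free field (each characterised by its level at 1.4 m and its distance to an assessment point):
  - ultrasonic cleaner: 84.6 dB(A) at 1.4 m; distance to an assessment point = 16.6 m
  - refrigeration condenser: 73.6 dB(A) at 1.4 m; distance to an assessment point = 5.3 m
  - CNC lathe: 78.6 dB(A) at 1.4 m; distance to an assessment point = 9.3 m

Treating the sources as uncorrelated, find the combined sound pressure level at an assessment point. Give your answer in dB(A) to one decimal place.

First find each source's level at the receiver (point-source: −20·log₁₀(r/r_ref)), then combine on an intensity basis.
ultrasonic cleaner: 84.6 − 20·log₁₀(16.6/1.4) = 84.6 − 21.48 = 63.12 dB(A).
refrigeration condenser: 73.6 − 20·log₁₀(5.3/1.4) = 73.6 − 11.56 = 62.04 dB(A).
CNC lathe: 78.6 − 20·log₁₀(9.3/1.4) = 78.6 − 16.45 = 62.15 dB(A).
Σ 10^(L/10) = 5.292e+06 → L_total = 10·log₁₀(5.292e+06) = 67.24 dB(A).

67.2 dB(A)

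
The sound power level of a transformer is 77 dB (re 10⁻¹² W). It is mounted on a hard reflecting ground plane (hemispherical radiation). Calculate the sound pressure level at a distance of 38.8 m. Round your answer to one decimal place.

37.2 dB

The power spreads over a hemisphere of area 2π·r², so L_p = L_w − 10·log₁₀(2π·r²).
2π·r² = 9459 m², 10·log₁₀ of that is 39.758 dB.
L_p = 77 − 39.758 = 37.24 dB.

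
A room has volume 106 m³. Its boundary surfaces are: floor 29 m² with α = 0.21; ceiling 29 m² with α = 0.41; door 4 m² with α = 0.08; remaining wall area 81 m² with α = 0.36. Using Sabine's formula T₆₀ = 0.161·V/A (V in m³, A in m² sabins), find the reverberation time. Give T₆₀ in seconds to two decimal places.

0.36 s

Summing Sᵢαᵢ: 29·0.21 + 29·0.41 + 4·0.08 + 81·0.36 = 47.46 m².
T₆₀ = 0.161 × 106 / 47.46 = 0.360 s.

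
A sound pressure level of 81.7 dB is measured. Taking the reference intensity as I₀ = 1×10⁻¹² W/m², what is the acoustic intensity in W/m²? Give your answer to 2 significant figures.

0.00015 W/m²

I/I₀ = 10^(81.7/10) = 1.479e+08, so I = 1.479e+08 × 10⁻¹² W/m².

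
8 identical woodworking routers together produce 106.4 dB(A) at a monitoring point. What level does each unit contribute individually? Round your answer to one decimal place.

Dividing the total intensity by 8 lowers the level by 10·log₁₀ 8 = 9.031 dB: L₁ = 106.4 − 9.031.

97.4 dB(A)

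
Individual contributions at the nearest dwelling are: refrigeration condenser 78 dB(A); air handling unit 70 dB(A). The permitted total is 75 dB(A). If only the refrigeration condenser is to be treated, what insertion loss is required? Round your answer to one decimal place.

The untreated sources together contribute 10^(70/10) = 1.000e+07, i.e. 70.00 dB(A).
The limit corresponds to 10^(75/10) = 3.162e+07; subtracting the fixed part leaves 2.162e+07 for the refrigeration condenser, i.e. 73.35 dB(A).
So the refrigeration condenser must be reduced from 78 to 73.35 dB(A): IL = 4.65 dB.

4.7 dB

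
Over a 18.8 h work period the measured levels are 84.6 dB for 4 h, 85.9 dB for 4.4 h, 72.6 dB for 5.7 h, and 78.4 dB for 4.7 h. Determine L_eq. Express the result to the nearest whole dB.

The energy average is taken in the linear domain: L_eq = 10·log₁₀[(Σ tᵢ·10^(Lᵢ/10))/T], T = 18.8 h.
Σ tᵢ·10^(Lᵢ/10) = 4·10^(84.6/10) + 4.4·10^(85.9/10) + 5.7·10^(72.6/10) + 4.7·10^(78.4/10) = 3.294e+09.
L_eq = 10·log₁₀(3.294e+09/18.8) = 82.44 dB.

82 dB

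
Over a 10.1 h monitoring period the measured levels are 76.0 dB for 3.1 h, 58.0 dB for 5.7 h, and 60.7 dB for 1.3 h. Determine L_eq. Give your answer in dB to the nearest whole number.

71 dB

Weight each interval's intensity by its duration and average over T = 10.1 h:
Σ tᵢ·10^(Lᵢ/10) = 3.1·10^(76.0/10) + 5.7·10^(58.0/10) + 1.3·10^(60.7/10) = 1.285e+08.
L_eq = 10·log₁₀(1.285e+08/10.1) = 71.05 dB.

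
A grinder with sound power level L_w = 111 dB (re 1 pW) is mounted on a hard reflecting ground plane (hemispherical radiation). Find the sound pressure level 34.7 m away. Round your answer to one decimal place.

72.2 dB

The power spreads over a hemisphere of area 2π·r², so L_p = L_w − 10·log₁₀(2π·r²).
2π·r² = 7566 m², 10·log₁₀ of that is 38.788 dB.
L_p = 111 − 38.788 = 72.21 dB.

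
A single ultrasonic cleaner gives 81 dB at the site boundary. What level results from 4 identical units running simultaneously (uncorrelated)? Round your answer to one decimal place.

With 4 equal, uncorrelated contributions the intensity is 4× that of one unit, giving a rise of 10·log₁₀ 4.
L_total = 81 + 10·log₁₀(4) = 81 + 6.021 = 87.02 dB.

87.0 dB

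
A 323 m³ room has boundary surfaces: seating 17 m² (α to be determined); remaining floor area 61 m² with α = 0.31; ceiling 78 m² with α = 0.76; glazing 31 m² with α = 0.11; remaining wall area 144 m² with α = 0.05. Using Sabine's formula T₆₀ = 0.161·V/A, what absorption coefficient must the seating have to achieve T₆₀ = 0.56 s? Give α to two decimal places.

0.24

From T₆₀ = 0.161·V/A, the target T₆₀ = 0.56 s needs A = 0.161·323/0.56 = 92.86 m².
Absorption from the other surfaces = 61·0.31 + 78·0.76 + 31·0.11 + 144·0.05 = 88.80 m², so the seating must supply 4.06 m² over 17 m².
α = 4.06/17 = 0.239.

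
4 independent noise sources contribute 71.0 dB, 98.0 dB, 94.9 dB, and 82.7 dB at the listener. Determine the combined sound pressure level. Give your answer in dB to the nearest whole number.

For uncorrelated sources the intensities add, so convert each level to linear form, sum, and take 10·log₁₀ of the total.
Σ 10^(L/10) = 10^(71.0/10) + 10^(98.0/10) + 10^(94.9/10) + 10^(82.7/10) = 9.599e+09.
L_total = 10·log₁₀(9.599e+09) = 99.82 dB.

100 dB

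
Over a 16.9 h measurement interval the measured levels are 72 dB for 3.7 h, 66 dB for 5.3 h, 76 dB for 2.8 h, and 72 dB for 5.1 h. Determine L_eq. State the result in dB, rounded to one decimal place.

72.1 dB

Weight each interval's intensity by its duration and average over T = 16.9 h:
Σ tᵢ·10^(Lᵢ/10) = 3.7·10^(72/10) + 5.3·10^(66/10) + 2.8·10^(76/10) + 5.1·10^(72/10) = 2.720e+08.
L_eq = 10·log₁₀(2.720e+08/16.9) = 72.07 dB.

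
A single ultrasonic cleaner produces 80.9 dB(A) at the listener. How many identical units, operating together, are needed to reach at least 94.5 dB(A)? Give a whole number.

23

The shortfall is 94.5 − 80.9 = 13.6 dB, and N units add 10·log₁₀ N, so need 10·log₁₀ N ≥ 13.6.
N ≥ 10^(13.6/10) = 22.909, so N = 23.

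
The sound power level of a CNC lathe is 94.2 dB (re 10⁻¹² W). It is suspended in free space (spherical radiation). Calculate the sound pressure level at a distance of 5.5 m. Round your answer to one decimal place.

68.4 dB

Free-field spherical radiation: L_p = L_w − 10·log₁₀(4π·r²), r = 5.5 m.
4π·r² = 380.1 m², 10·log₁₀ of that is 25.799 dB.
L_p = 94.2 − 25.799 = 68.40 dB.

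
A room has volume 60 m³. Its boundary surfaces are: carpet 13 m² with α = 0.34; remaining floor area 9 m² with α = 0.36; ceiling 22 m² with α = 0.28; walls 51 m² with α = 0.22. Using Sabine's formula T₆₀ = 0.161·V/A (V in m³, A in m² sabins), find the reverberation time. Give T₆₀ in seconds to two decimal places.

0.39 s

Total absorption A = 13·0.34 + 9·0.36 + 22·0.28 + 51·0.22 = 25.04 m² sabins.
T₆₀ = 0.161·V/A = 0.161·60/25.04 = 0.386 s.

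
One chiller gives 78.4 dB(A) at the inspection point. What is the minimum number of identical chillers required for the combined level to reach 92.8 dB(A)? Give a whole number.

28

Need L₁ + 10·log₁₀ N ≥ 92.8, i.e. log₁₀ N ≥ 1.44.
N ≥ 10^(14.4/10) = 27.542, so N = 28.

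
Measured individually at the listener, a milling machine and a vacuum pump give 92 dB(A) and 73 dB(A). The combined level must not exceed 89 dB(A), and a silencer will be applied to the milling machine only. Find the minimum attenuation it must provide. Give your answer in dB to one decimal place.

3.1 dB

Everything except the milling machine sums to 10^(73/10) = 1.995e+07 in linear terms, 73.00 dB(A).
The limit corresponds to 10^(89/10) = 7.943e+08; subtracting the fixed part leaves 7.744e+08 for the milling machine, i.e. 88.89 dB(A).
Required insertion loss = 92 − 88.89 = 3.11 dB.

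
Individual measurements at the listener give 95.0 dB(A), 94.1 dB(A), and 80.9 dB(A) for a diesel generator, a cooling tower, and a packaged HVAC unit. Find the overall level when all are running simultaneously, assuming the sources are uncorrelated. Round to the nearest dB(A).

98 dB(A)

For uncorrelated sources the intensities add, so convert each level to linear form, sum, and take 10·log₁₀ of the total.
Σ 10^(L/10) = 10^(95.0/10) + 10^(94.1/10) + 10^(80.9/10) = 5.856e+09.
L_total = 10·log₁₀(5.856e+09) = 97.68 dB(A).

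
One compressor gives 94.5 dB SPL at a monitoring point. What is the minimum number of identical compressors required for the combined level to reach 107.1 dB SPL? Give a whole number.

19

N identical sources give L₁ + 10·log₁₀ N, so require 10·log₁₀ N ≥ 107.1 − 94.5 = 12.6 dB.
N ≥ 10^(12.6/10) = 18.197, so N = 19.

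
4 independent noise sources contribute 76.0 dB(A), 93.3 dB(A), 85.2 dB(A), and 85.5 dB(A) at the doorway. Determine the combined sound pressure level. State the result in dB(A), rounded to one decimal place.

94.6 dB(A)

For uncorrelated sources the intensities add, so convert each level to linear form, sum, and take 10·log₁₀ of the total.
Σ 10^(L/10) = 10^(76.0/10) + 10^(93.3/10) + 10^(85.2/10) + 10^(85.5/10) = 2.864e+09.
L_total = 10·log₁₀(2.864e+09) = 94.57 dB(A).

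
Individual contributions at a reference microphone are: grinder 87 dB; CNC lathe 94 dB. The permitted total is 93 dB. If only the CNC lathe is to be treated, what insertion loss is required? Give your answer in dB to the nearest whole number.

2 dB

Fixed contribution from the other source: Σ 10^(L/10) = 10^(87/10) = 5.012e+08 (87.00 dB).
The limit corresponds to 10^(93/10) = 1.995e+09; subtracting the fixed part leaves 1.494e+09 for the CNC lathe, i.e. 91.74 dB.
Required insertion loss = 94 − 91.74 = 2.26 dB.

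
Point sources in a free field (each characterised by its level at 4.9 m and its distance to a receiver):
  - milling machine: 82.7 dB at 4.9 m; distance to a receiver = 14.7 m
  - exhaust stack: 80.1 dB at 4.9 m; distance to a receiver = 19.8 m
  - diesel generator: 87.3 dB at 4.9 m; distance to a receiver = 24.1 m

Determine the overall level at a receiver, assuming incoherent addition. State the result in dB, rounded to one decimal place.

76.9 dB

Propagate each source to the receiver with L = L_ref − 20·log₁₀(r/r_ref), then add intensities.
milling machine: 82.7 − 20·log₁₀(14.7/4.9) = 82.7 − 9.54 = 73.16 dB.
exhaust stack: 80.1 − 20·log₁₀(19.8/4.9) = 80.1 − 12.13 = 67.97 dB.
diesel generator: 87.3 − 20·log₁₀(24.1/4.9) = 87.3 − 13.84 = 73.46 dB.
Σ 10^(L/10) = 4.916e+07 → L_total = 10·log₁₀(4.916e+07) = 76.92 dB.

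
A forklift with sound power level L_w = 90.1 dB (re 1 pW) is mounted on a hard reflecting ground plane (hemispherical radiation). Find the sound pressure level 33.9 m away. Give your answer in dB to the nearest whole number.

Free-field hemispherical radiation: L_p = L_w − 10·log₁₀(2π·r²), r = 33.9 m.
2π·r² = 7221 m², 10·log₁₀ of that is 38.586 dB.
L_p = 90.1 − 38.586 = 51.51 dB.

52 dB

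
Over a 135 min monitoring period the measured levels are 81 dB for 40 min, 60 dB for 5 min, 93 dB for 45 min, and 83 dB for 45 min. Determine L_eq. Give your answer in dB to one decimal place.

88.9 dB

L_eq = 10·log₁₀[(1/T)·Σ tᵢ·10^(Lᵢ/10)] with T = 135 min.
Σ tᵢ·10^(Lᵢ/10) = 40·10^(81/10) + 5·10^(60/10) + 45·10^(93/10) + 45·10^(83/10) = 1.038e+11.
L_eq = 10·log₁₀(1.038e+11/135) = 88.86 dB.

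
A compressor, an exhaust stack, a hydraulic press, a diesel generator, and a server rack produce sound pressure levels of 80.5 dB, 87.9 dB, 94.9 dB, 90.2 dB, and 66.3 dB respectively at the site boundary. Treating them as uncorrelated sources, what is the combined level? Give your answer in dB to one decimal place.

96.9 dB

For uncorrelated sources the intensities add, so convert each level to linear form, sum, and take 10·log₁₀ of the total.
Σ 10^(L/10) = 10^(80.5/10) + 10^(87.9/10) + 10^(94.9/10) + 10^(90.2/10) + 10^(66.3/10) = 4.870e+09.
L_total = 10·log₁₀(4.870e+09) = 96.88 dB.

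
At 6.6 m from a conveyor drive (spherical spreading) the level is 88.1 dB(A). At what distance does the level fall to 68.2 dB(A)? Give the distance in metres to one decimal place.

The 19.9 dB drop corresponds to a distance ratio of 10^(19.9/20) for a point source.
r₂ = 6.6·10^((88.1−68.2)/20) = 6.6·10^(19.9/20) = 65.24 m.

65.2 m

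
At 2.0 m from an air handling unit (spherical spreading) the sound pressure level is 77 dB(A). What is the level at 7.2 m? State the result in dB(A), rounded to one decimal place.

65.9 dB(A)

Spherical spreading from a point source gives a 20·log₁₀(r₂/r₁) drop.
L₂ = 77 − 20·log₁₀(7.2/2.0) = 77 − 11.126 = 65.87 dB(A).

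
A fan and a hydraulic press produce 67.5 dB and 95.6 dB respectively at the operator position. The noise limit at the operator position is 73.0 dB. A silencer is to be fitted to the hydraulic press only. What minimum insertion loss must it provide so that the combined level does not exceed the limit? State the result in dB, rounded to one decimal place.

The untreated sources together contribute 10^(67.5/10) = 5.623e+06, i.e. 67.50 dB.
To meet 73.0 dB overall, the treated hydraulic press may contribute at most 10^(73.0/10) − 5.623e+06 = 1.433e+07, i.e. 71.56 dB.
So the hydraulic press must be reduced from 95.6 to 71.56 dB: IL = 24.04 dB.

24.0 dB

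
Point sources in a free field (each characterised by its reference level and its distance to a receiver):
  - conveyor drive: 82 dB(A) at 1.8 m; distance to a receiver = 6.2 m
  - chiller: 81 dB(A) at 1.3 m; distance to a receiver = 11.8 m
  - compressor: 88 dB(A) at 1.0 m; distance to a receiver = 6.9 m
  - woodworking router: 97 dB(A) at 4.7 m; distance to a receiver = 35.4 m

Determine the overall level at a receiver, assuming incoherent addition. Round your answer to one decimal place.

Apply inverse-square spreading to bring every level to the receiver, then sum 10^(L/10).
conveyor drive: 82 − 20·log₁₀(6.2/1.8) = 82 − 10.74 = 71.26 dB(A).
chiller: 81 − 20·log₁₀(11.8/1.3) = 81 − 19.16 = 61.84 dB(A).
compressor: 88 − 20·log₁₀(6.9/1.0) = 88 − 16.78 = 71.22 dB(A).
woodworking router: 97 − 20·log₁₀(35.4/4.7) = 97 − 17.54 = 79.46 dB(A).
Σ 10^(L/10) = 1.165e+08 → L_total = 10·log₁₀(1.165e+08) = 80.66 dB(A).

80.7 dB(A)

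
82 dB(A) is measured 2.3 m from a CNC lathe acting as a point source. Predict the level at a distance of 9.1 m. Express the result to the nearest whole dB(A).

70 dB(A)

Point-source attenuation: ΔL = 20·log₁₀(r₂/r₁) = 20·log₁₀(9.1/2.3) = 11.946 dB.
L₂ = 82 − 20·log₁₀(9.1/2.3) = 82 − 11.946 = 70.05 dB(A).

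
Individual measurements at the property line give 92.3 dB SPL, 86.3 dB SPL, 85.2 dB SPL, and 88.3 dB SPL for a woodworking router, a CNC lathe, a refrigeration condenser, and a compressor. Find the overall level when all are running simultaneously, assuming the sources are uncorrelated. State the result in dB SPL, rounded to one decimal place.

Incoherent sources combine by intensity addition: L_total = 10·log₁₀(Σ 10^(L_i/10)).
Σ 10^(L/10) = 10^(92.3/10) + 10^(86.3/10) + 10^(85.2/10) + 10^(88.3/10) = 3.132e+09.
L_total = 10·log₁₀(3.132e+09) = 94.96 dB SPL.

95.0 dB SPL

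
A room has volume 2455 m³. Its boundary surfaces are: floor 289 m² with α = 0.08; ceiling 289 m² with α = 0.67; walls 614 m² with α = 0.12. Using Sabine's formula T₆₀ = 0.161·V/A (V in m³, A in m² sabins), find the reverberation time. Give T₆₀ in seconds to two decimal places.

A = Σ Sᵢαᵢ = 289·0.08 + 289·0.67 + 614·0.12 = 290.43 m².
T₆₀ = 0.161·V/A = 0.161·2455/290.43 = 1.361 s.

1.36 s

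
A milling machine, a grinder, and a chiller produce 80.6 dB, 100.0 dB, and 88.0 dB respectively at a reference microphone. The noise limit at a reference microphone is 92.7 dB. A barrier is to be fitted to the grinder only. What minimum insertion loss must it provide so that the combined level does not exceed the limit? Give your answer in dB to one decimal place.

9.5 dB

Everything except the grinder sums to 10^(80.6/10) + 10^(88.0/10) = 7.458e+08 in linear terms, 88.73 dB.
To meet 92.7 dB overall, the treated grinder may contribute at most 10^(92.7/10) − 7.458e+08 = 1.116e+09, i.e. 90.48 dB.
Required insertion loss = 100.0 − 90.48 = 9.52 dB.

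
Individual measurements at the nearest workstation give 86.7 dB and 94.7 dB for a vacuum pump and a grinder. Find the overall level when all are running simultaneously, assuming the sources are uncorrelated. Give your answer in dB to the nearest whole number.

95 dB

For uncorrelated sources the intensities add, so convert each level to linear form, sum, and take 10·log₁₀ of the total.
Σ 10^(L/10) = 10^(86.7/10) + 10^(94.7/10) = 3.419e+09.
L_total = 10·log₁₀(3.419e+09) = 95.34 dB.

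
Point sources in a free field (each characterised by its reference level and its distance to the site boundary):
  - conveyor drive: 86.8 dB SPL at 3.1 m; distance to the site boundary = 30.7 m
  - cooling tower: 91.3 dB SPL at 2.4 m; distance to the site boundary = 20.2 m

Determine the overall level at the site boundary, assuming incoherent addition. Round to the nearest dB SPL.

74 dB SPL

Propagate each source to the receiver with L = L_ref − 20·log₁₀(r/r_ref), then add intensities.
conveyor drive: 86.8 − 20·log₁₀(30.7/3.1) = 86.8 − 19.92 = 66.88 dB SPL.
cooling tower: 91.3 − 20·log₁₀(20.2/2.4) = 91.3 − 18.50 = 72.80 dB SPL.
Σ 10^(L/10) = 2.392e+07 → L_total = 10·log₁₀(2.392e+07) = 73.79 dB SPL.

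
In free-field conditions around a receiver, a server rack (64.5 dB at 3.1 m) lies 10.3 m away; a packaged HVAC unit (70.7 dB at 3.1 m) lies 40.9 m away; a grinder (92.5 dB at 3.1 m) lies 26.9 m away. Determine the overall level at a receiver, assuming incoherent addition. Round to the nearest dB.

First find each source's level at the receiver (point-source: −20·log₁₀(r/r_ref)), then combine on an intensity basis.
server rack: 64.5 − 20·log₁₀(10.3/3.1) = 64.5 − 10.43 = 54.07 dB.
packaged HVAC unit: 70.7 − 20·log₁₀(40.9/3.1) = 70.7 − 22.41 = 48.29 dB.
grinder: 92.5 − 20·log₁₀(26.9/3.1) = 92.5 − 18.77 = 73.73 dB.
Σ 10^(L/10) = 2.394e+07 → L_total = 10·log₁₀(2.394e+07) = 73.79 dB.

74 dB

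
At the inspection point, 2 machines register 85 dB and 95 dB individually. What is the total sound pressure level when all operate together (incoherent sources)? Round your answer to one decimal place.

95.4 dB

Incoherent sources combine by intensity addition: L_total = 10·log₁₀(Σ 10^(L_i/10)).
Σ 10^(L/10) = 10^(85/10) + 10^(95/10) = 3.479e+09.
L_total = 10·log₁₀(3.479e+09) = 95.41 dB.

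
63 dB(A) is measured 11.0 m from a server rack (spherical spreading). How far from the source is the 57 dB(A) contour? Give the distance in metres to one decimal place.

Point-source spreading drops the level by 20·log₁₀(r₂/r₁); inverting, r₂/r₁ = 10^(ΔL/20).
r₂ = 11.0·10^((63−57)/20) = 11.0·10^(6.0/20) = 21.95 m.

21.9 m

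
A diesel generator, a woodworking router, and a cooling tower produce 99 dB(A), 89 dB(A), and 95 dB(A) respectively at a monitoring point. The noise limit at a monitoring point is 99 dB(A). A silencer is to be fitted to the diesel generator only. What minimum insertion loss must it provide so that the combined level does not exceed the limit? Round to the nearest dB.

The untreated sources together contribute 10^(89/10) + 10^(95/10) = 3.957e+09, i.e. 95.97 dB(A).
The limit corresponds to 10^(99/10) = 7.943e+09; subtracting the fixed part leaves 3.987e+09 for the diesel generator, i.e. 96.01 dB(A).
Required insertion loss = 99 − 96.01 = 2.99 dB.

3 dB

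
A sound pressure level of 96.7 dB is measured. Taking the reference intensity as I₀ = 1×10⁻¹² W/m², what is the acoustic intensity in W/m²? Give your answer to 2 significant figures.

I = I₀·10^(L/10) = 10⁻¹² × 10^(96.7/10) = 10^(-2.330).

0.0047 W/m²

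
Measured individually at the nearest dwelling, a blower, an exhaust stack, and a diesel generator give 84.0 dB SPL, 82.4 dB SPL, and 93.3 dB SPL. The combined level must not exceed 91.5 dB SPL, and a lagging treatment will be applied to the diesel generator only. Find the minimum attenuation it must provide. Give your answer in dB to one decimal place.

3.4 dB

Everything except the diesel generator sums to 10^(84.0/10) + 10^(82.4/10) = 4.250e+08 in linear terms, 86.28 dB SPL.
The limit corresponds to 10^(91.5/10) = 1.413e+09; subtracting the fixed part leaves 9.876e+08 for the diesel generator, i.e. 89.95 dB SPL.
So the diesel generator must be reduced from 93.3 to 89.95 dB SPL: IL = 3.35 dB.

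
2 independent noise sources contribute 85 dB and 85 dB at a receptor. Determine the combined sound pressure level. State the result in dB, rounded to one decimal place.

For uncorrelated sources the intensities add, so convert each level to linear form, sum, and take 10·log₁₀ of the total.
Σ 10^(L/10) = 10^(85/10) + 10^(85/10) = 6.325e+08.
L_total = 10·log₁₀(6.325e+08) = 88.01 dB.

88.0 dB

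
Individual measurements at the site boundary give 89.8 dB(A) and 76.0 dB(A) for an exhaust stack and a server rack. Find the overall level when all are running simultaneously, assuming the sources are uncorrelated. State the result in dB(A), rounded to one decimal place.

90.0 dB(A)

For uncorrelated sources the intensities add, so convert each level to linear form, sum, and take 10·log₁₀ of the total.
Σ 10^(L/10) = 10^(89.8/10) + 10^(76.0/10) = 9.948e+08.
L_total = 10·log₁₀(9.948e+08) = 89.98 dB(A).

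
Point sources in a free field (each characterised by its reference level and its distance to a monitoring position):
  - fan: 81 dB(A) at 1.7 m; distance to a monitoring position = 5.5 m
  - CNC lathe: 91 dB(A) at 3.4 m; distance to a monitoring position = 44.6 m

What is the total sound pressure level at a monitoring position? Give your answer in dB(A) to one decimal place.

First find each source's level at the receiver (point-source: −20·log₁₀(r/r_ref)), then combine on an intensity basis.
fan: 81 − 20·log₁₀(5.5/1.7) = 81 − 10.20 = 70.80 dB(A).
CNC lathe: 91 − 20·log₁₀(44.6/3.4) = 91 − 22.36 = 68.64 dB(A).
Σ 10^(L/10) = 1.934e+07 → L_total = 10·log₁₀(1.934e+07) = 72.87 dB(A).

72.9 dB(A)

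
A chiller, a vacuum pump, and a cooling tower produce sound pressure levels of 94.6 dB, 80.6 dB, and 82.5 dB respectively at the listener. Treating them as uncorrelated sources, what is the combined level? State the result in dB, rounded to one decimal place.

For uncorrelated sources the intensities add, so convert each level to linear form, sum, and take 10·log₁₀ of the total.
Σ 10^(L/10) = 10^(94.6/10) + 10^(80.6/10) + 10^(82.5/10) = 3.177e+09.
L_total = 10·log₁₀(3.177e+09) = 95.02 dB.

95.0 dB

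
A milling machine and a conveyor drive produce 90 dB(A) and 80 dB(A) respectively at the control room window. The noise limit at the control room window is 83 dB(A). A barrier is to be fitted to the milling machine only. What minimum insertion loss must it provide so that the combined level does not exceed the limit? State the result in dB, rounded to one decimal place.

10.0 dB

Fixed contribution from the other source: Σ 10^(L/10) = 10^(80/10) = 1.000e+08 (80.00 dB(A)).
The limit corresponds to 10^(83/10) = 1.995e+08; subtracting the fixed part leaves 9.953e+07 for the milling machine, i.e. 79.98 dB(A).
Required insertion loss = 90 − 79.98 = 10.02 dB.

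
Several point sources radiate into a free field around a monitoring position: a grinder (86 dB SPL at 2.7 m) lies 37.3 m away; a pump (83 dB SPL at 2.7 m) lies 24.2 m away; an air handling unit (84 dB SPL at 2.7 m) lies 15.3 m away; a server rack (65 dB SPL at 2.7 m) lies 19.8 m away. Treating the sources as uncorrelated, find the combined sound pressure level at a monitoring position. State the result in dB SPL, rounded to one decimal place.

Propagate each source to the receiver with L = L_ref − 20·log₁₀(r/r_ref), then add intensities.
grinder: 86 − 20·log₁₀(37.3/2.7) = 86 − 22.81 = 63.19 dB SPL.
pump: 83 − 20·log₁₀(24.2/2.7) = 83 − 19.05 = 63.95 dB SPL.
air handling unit: 84 − 20·log₁₀(15.3/2.7) = 84 − 15.07 = 68.93 dB SPL.
server rack: 65 − 20·log₁₀(19.8/2.7) = 65 − 17.31 = 47.69 dB SPL.
Σ 10^(L/10) = 1.245e+07 → L_total = 10·log₁₀(1.245e+07) = 70.95 dB SPL.

71.0 dB SPL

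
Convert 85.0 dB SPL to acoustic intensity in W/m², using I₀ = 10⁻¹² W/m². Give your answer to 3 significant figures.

0.000316 W/m²

L = 10·log₁₀(I/I₀) ⇒ I = I₀·10^(L/10) = 10⁻¹² × 10^8.50.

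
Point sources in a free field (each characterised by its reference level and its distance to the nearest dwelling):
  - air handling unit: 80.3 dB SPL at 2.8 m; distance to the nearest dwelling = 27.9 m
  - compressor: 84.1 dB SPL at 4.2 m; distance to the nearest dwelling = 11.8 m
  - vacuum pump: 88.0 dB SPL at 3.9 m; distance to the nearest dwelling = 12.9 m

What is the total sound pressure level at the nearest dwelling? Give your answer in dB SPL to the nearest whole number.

First find each source's level at the receiver (point-source: −20·log₁₀(r/r_ref)), then combine on an intensity basis.
air handling unit: 80.3 − 20·log₁₀(27.9/2.8) = 80.3 − 19.97 = 60.33 dB SPL.
compressor: 84.1 − 20·log₁₀(11.8/4.2) = 84.1 − 8.97 = 75.13 dB SPL.
vacuum pump: 88.0 − 20·log₁₀(12.9/3.9) = 88.0 − 10.39 = 77.61 dB SPL.
Σ 10^(L/10) = 9.131e+07 → L_total = 10·log₁₀(9.131e+07) = 79.61 dB SPL.

80 dB SPL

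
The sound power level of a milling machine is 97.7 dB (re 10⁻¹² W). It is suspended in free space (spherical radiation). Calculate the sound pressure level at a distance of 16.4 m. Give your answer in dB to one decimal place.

The power spreads over a sphere of area 4π·r², so L_p = L_w − 10·log₁₀(4π·r²).
4π·r² = 3380 m², 10·log₁₀ of that is 35.289 dB.
L_p = 97.7 − 35.289 = 62.41 dB.

62.4 dB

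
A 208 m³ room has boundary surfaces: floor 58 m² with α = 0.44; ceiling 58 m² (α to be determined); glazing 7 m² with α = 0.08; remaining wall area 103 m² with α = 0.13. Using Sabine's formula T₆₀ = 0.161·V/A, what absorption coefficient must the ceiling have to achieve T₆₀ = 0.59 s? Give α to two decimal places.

0.30

From T₆₀ = 0.161·V/A, the target T₆₀ = 0.59 s needs A = 0.161·208/0.59 = 56.76 m².
Absorption from the other surfaces = 58·0.44 + 7·0.08 + 103·0.13 = 39.47 m², so the ceiling must supply 17.29 m² over 58 m².
α = 17.29/58 = 0.298.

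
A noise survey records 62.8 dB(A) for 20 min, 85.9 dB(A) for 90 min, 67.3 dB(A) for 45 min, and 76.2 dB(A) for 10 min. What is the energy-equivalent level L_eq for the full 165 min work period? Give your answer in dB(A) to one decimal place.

83.4 dB(A)

The energy average is taken in the linear domain: L_eq = 10·log₁₀[(Σ tᵢ·10^(Lᵢ/10))/T], T = 165 min.
Σ tᵢ·10^(Lᵢ/10) = 20·10^(62.8/10) + 90·10^(85.9/10) + 45·10^(67.3/10) + 10·10^(76.2/10) = 3.571e+10.
L_eq = 10·log₁₀(3.571e+10/165) = 83.35 dB(A).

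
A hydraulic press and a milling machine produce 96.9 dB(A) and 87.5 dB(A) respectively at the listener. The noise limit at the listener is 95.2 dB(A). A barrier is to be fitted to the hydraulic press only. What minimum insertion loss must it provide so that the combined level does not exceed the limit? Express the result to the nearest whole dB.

Fixed contribution from the other source: Σ 10^(L/10) = 10^(87.5/10) = 5.623e+08 (87.50 dB(A)).
The limit corresponds to 10^(95.2/10) = 3.311e+09; subtracting the fixed part leaves 2.749e+09 for the hydraulic press, i.e. 94.39 dB(A).
Required insertion loss = 96.9 − 94.39 = 2.51 dB.

3 dB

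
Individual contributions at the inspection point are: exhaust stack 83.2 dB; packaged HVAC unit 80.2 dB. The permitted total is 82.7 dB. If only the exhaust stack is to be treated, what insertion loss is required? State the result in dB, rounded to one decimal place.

Fixed contribution from the other source: Σ 10^(L/10) = 10^(80.2/10) = 1.047e+08 (80.20 dB).
To meet 82.7 dB overall, the treated exhaust stack may contribute at most 10^(82.7/10) − 1.047e+08 = 8.150e+07, i.e. 79.11 dB.
So the exhaust stack must be reduced from 83.2 to 79.11 dB: IL = 4.09 dB.

4.1 dB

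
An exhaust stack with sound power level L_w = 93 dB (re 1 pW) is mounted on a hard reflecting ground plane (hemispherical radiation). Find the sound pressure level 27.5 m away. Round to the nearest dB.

The power spreads over a hemisphere of area 2π·r², so L_p = L_w − 10·log₁₀(2π·r²).
2π·r² = 4752 m², 10·log₁₀ of that is 36.768 dB.
L_p = 93 − 36.768 = 56.23 dB.

56 dB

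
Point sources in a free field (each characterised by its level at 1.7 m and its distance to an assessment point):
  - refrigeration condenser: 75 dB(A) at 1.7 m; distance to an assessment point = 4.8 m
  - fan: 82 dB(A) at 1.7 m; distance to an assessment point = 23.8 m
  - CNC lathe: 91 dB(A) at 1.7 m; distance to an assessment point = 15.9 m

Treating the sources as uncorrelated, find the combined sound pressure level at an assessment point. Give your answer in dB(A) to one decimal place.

Apply inverse-square spreading to bring every level to the receiver, then sum 10^(L/10).
refrigeration condenser: 75 − 20·log₁₀(4.8/1.7) = 75 − 9.02 = 65.98 dB(A).
fan: 82 − 20·log₁₀(23.8/1.7) = 82 − 22.92 = 59.08 dB(A).
CNC lathe: 91 − 20·log₁₀(15.9/1.7) = 91 − 19.42 = 71.58 dB(A).
Σ 10^(L/10) = 1.917e+07 → L_total = 10·log₁₀(1.917e+07) = 72.83 dB(A).

72.8 dB(A)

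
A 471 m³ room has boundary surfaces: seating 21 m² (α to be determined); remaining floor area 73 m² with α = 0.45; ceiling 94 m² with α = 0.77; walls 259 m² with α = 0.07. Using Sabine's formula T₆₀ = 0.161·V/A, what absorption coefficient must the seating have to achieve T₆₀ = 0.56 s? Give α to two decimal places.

From T₆₀ = 0.161·V/A, the target T₆₀ = 0.56 s needs A = 0.161·471/0.56 = 135.41 m².
Absorption from the other surfaces = 73·0.45 + 94·0.77 + 259·0.07 = 123.36 m², so the seating must supply 12.05 m² over 21 m².
α = 12.05/21 = 0.574.

0.57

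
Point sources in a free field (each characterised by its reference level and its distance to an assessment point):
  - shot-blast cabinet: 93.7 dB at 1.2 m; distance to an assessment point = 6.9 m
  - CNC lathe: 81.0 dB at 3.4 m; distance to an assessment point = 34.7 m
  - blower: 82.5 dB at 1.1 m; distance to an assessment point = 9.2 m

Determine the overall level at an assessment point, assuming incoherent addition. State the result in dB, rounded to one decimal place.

Propagate each source to the receiver with L = L_ref − 20·log₁₀(r/r_ref), then add intensities.
shot-blast cabinet: 93.7 − 20·log₁₀(6.9/1.2) = 93.7 − 15.19 = 78.51 dB.
CNC lathe: 81.0 − 20·log₁₀(34.7/3.4) = 81.0 − 20.18 = 60.82 dB.
blower: 82.5 − 20·log₁₀(9.2/1.1) = 82.5 − 18.45 = 64.05 dB.
Σ 10^(L/10) = 7.465e+07 → L_total = 10·log₁₀(7.465e+07) = 78.73 dB.

78.7 dB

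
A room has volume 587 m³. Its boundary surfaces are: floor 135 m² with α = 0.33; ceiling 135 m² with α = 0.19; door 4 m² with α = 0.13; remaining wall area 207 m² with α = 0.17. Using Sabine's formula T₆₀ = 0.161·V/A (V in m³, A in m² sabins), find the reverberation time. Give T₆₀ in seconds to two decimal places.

0.89 s

Summing Sᵢαᵢ: 135·0.33 + 135·0.19 + 4·0.13 + 207·0.17 = 105.91 m².
T₆₀ = 0.161 × 587 / 105.91 = 0.892 s.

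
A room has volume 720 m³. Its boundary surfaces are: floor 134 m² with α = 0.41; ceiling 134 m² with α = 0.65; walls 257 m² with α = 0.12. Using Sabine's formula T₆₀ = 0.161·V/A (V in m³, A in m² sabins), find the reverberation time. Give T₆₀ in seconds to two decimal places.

A = Σ Sᵢαᵢ = 134·0.41 + 134·0.65 + 257·0.12 = 172.88 m².
T₆₀ = 0.161 × 720 / 172.88 = 0.671 s.

0.67 s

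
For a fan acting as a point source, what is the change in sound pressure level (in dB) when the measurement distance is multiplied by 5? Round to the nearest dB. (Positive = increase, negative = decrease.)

-14 dB

With spherical spreading the level changes by −20·log₁₀(r₂/r₁).
ΔL = −20·log₁₀(5) = -13.98 dB.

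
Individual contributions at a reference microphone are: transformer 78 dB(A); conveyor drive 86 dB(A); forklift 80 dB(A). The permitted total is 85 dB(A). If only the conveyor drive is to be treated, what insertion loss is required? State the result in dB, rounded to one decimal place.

Everything except the conveyor drive sums to 10^(78/10) + 10^(80/10) = 1.631e+08 in linear terms, 82.12 dB(A).
The limit corresponds to 10^(85/10) = 3.162e+08; subtracting the fixed part leaves 1.531e+08 for the conveyor drive, i.e. 81.85 dB(A).
Required insertion loss = 86 − 81.85 = 4.15 dB.

4.1 dB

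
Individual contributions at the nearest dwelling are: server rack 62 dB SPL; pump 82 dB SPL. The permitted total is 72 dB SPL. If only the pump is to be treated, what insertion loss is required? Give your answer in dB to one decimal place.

Fixed contribution from the other source: Σ 10^(L/10) = 10^(62/10) = 1.585e+06 (62.00 dB SPL).
The limit corresponds to 10^(72/10) = 1.585e+07; subtracting the fixed part leaves 1.426e+07 for the pump, i.e. 71.54 dB SPL.
Required insertion loss = 82 − 71.54 = 10.46 dB.

10.5 dB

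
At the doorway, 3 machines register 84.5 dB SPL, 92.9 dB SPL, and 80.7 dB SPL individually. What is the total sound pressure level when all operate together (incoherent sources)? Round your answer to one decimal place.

Incoherent sources combine by intensity addition: L_total = 10·log₁₀(Σ 10^(L_i/10)).
Σ 10^(L/10) = 10^(84.5/10) + 10^(92.9/10) + 10^(80.7/10) = 2.349e+09.
L_total = 10·log₁₀(2.349e+09) = 93.71 dB SPL.

93.7 dB SPL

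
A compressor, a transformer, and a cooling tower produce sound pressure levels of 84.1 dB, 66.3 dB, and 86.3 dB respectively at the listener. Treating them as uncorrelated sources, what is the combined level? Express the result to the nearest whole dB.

For uncorrelated sources the intensities add, so convert each level to linear form, sum, and take 10·log₁₀ of the total.
Σ 10^(L/10) = 10^(84.1/10) + 10^(66.3/10) + 10^(86.3/10) = 6.879e+08.
L_total = 10·log₁₀(6.879e+08) = 88.38 dB.

88 dB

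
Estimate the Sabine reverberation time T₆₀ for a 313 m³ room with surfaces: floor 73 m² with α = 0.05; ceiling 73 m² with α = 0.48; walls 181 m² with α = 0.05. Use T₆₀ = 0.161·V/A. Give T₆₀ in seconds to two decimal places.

Summing Sᵢαᵢ: 73·0.05 + 73·0.48 + 181·0.05 = 47.74 m².
T₆₀ = 0.161·V/A = 0.161·313/47.74 = 1.056 s.

1.06 s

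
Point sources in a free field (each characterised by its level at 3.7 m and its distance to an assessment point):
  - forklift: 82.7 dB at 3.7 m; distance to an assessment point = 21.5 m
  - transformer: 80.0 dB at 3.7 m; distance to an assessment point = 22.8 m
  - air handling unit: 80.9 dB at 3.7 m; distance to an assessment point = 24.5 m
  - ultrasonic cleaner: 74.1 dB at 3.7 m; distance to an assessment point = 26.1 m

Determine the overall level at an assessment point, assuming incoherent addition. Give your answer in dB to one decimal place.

70.6 dB

First find each source's level at the receiver (point-source: −20·log₁₀(r/r_ref)), then combine on an intensity basis.
forklift: 82.7 − 20·log₁₀(21.5/3.7) = 82.7 − 15.28 = 67.42 dB.
transformer: 80.0 − 20·log₁₀(22.8/3.7) = 80.0 − 15.79 = 64.21 dB.
air handling unit: 80.9 − 20·log₁₀(24.5/3.7) = 80.9 − 16.42 = 64.48 dB.
ultrasonic cleaner: 74.1 − 20·log₁₀(26.1/3.7) = 74.1 − 16.97 = 57.13 dB.
Σ 10^(L/10) = 1.147e+07 → L_total = 10·log₁₀(1.147e+07) = 70.60 dB.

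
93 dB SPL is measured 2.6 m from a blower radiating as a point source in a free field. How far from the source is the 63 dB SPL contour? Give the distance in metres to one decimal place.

82.2 m

Point-source spreading drops the level by 20·log₁₀(r₂/r₁); inverting, r₂/r₁ = 10^(ΔL/20).
r₂ = 2.6·10^((93−63)/20) = 2.6·10^(30.0/20) = 82.22 m.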